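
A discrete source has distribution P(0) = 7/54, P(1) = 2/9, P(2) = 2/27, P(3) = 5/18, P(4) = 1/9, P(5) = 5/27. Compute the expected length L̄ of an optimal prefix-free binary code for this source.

Repeatedly combine the two least-probable nodes; the expected code length is the sum of the merged weights.
merge 2/27 + 1/9 → 5/27
merge 7/54 + 5/27 → 17/54
merge 5/27 + 2/9 → 11/27
merge 5/18 + 17/54 → 16/27
merge 11/27 + 16/27 → 1
L = 5/27 + 17/54 + 11/27 + 16/27 + 1 = 5/2 = 2.5 bits/symbol.

2.5 bits/symbol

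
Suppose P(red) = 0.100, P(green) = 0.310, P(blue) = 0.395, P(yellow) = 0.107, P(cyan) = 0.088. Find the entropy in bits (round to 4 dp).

H = −Σ pᵢ log₂ pᵢ.
−0.100·log₂(0.100) = 0.3322
−0.310·log₂(0.310) = 0.5238
−0.395·log₂(0.395) = 0.5293
−0.107·log₂(0.107) = 0.3450
−0.088·log₂(0.088) = 0.3086
Sum ≈ 2.0389 → 2.0389 bits.

2.0389 bits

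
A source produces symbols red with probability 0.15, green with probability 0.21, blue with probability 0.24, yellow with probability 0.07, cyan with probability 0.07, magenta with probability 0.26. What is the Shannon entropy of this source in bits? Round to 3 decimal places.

2.420 bits

H = −Σ pᵢ log₂ pᵢ.
−0.15·log₂(0.15) = 0.4105
−0.21·log₂(0.21) = 0.4728
−0.24·log₂(0.24) = 0.4941
−0.07·log₂(0.07) = 0.2686
−0.07·log₂(0.07) = 0.2686
−0.26·log₂(0.26) = 0.5053
Sum ≈ 2.4199 → 2.420 bits.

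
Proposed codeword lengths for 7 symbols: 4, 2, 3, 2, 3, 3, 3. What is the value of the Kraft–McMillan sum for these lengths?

1.0625

With common denominator 2^4 = 16: Σ 2^(−ℓᵢ) = 1/16 + 4/16 + 2/16 + 4/16 + 2/16 + 2/16 + 2/16 = 17/16 = 1.0625.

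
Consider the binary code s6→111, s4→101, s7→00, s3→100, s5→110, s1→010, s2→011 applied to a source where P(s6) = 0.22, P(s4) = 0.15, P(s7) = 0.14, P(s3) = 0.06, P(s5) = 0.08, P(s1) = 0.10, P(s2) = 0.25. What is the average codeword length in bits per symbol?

2.86 bits/symbol

L̄ = Σ pᵢ·ℓᵢ = 0.22·3 + 0.15·3 + 0.14·2 + 0.06·3 + 0.08·3 + 0.10·3 + 0.25·3 = 2.86 bits/symbol.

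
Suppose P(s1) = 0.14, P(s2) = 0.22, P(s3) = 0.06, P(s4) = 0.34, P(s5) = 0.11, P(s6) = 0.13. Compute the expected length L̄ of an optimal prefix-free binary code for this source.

Repeatedly combine the two least-probable nodes; the expected code length is the sum of the merged weights.
merge 3/50 + 11/100 → 17/100
merge 13/100 + 7/50 → 27/100
merge 17/100 + 11/50 → 39/100
merge 27/100 + 17/50 → 61/100
merge 39/100 + 61/100 → 1
L = 17/100 + 27/100 + 39/100 + 61/100 + 1 = 61/25 = 2.44 bits/symbol.

2.44 bits/symbol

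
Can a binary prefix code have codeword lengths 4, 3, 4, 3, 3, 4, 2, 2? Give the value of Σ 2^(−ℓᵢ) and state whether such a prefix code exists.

1.0625; no

With common denominator 2^4 = 16: Σ 2^(−ℓᵢ) = 1/16 + 2/16 + 1/16 + 2/16 + 2/16 + 1/16 + 4/16 + 4/16 = 17/16 = 1.0625.
Kraft's inequality requires Σ ≤ 1; here Σ = 1.0625 > 1, so no such prefix code exists.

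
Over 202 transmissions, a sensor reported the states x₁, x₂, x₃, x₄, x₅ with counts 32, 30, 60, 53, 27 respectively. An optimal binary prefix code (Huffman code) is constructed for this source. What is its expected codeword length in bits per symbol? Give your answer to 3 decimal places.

2.282 bits/symbol

Probabilities are the counts divided by 202.
Repeatedly combine the two least-probable nodes; the expected code length is the sum of the merged weights.
merge 27/202 + 15/101 → 57/202
merge 16/101 + 53/202 → 85/202
merge 57/202 + 30/101 → 117/202
merge 85/202 + 117/202 → 1
L = 57/202 + 85/202 + 117/202 + 1 = 461/202 ≈ 2.282 bits/symbol.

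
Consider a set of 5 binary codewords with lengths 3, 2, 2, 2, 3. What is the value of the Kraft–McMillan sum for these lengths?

1

With common denominator 2^3 = 8: Σ 2^(−ℓᵢ) = 1/8 + 2/8 + 2/8 + 2/8 + 1/8 = 8/8 = 1.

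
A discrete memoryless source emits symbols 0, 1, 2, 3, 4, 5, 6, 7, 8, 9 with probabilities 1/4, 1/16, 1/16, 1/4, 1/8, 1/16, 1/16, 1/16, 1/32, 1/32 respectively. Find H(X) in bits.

2.9375 bits

Each probability is a power of 1/2, so log₂(1/p) is an integer.
H = Σ p·log₂(1/p) = 1/4·2 + 1/16·4 + 1/16·4 + 1/4·2 + 1/8·3 + 1/16·4 + 1/16·4 + 1/16·4 + 1/32·5 + 1/32·5 = 2.9375 bits.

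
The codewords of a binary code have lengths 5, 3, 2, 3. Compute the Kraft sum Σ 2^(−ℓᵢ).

0.53125

With common denominator 2^5 = 32: Σ 2^(−ℓᵢ) = 1/32 + 4/32 + 8/32 + 4/32 = 17/32 = 0.53125.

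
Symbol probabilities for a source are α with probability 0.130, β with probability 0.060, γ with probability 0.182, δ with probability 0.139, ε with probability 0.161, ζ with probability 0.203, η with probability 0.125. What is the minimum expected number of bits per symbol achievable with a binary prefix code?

Repeatedly combine the two least-probable nodes; the expected code length is the sum of the merged weights.
merge 3/50 + 1/8 → 37/200
merge 13/100 + 139/1000 → 269/1000
merge 161/1000 + 91/500 → 343/1000
merge 37/200 + 203/1000 → 97/250
merge 269/1000 + 343/1000 → 153/250
merge 97/250 + 153/250 → 1
L = 37/200 + 269/1000 + 343/1000 + 97/250 + 153/250 + 1 = 2797/1000 = 2.797 bits/symbol.

2.797 bits/symbol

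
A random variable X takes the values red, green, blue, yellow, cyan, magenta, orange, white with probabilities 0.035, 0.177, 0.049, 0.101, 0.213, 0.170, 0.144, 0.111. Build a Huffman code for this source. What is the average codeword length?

2.871 bits/symbol

Repeatedly combine the two least-probable nodes; the expected code length is the sum of the merged weights.
merge 7/200 + 49/1000 → 21/250
merge 21/250 + 101/1000 → 37/200
merge 111/1000 + 18/125 → 51/200
merge 17/100 + 177/1000 → 347/1000
merge 37/200 + 213/1000 → 199/500
merge 51/200 + 347/1000 → 301/500
merge 199/500 + 301/500 → 1
L = 21/250 + 37/200 + 51/200 + 347/1000 + 199/500 + 301/500 + 1 = 2871/1000 = 2.871 bits/symbol.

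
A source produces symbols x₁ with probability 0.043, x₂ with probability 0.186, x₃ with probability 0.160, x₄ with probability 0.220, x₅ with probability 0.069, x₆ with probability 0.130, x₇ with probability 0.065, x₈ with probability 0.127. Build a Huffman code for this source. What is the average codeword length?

Repeatedly combine the two least-probable nodes; the expected code length is the sum of the merged weights.
merge 43/1000 + 13/200 → 27/250
merge 69/1000 + 27/250 → 177/1000
merge 127/1000 + 13/100 → 257/1000
merge 4/25 + 177/1000 → 337/1000
merge 93/500 + 11/50 → 203/500
merge 257/1000 + 337/1000 → 297/500
merge 203/500 + 297/500 → 1
L = 27/250 + 177/1000 + 257/1000 + 337/1000 + 203/500 + 297/500 + 1 = 2879/1000 = 2.879 bits/symbol.

2.879 bits/symbol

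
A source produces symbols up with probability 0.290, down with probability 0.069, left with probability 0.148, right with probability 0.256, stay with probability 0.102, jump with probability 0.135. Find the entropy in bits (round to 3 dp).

2.421 bits

H = −Σ pᵢ log₂ pᵢ.
−0.290·log₂(0.290) = 0.5179
−0.069·log₂(0.069) = 0.2662
−0.148·log₂(0.148) = 0.4079
−0.256·log₂(0.256) = 0.5032
−0.102·log₂(0.102) = 0.3359
−0.135·log₂(0.135) = 0.3900
Sum ≈ 2.4212 → 2.421 bits.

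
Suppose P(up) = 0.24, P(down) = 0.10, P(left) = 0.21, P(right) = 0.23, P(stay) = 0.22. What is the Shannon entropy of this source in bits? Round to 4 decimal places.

2.2674 bits

H = −Σ pᵢ log₂ pᵢ.
−0.24·log₂(0.24) = 0.4941
−0.10·log₂(0.10) = 0.3322
−0.21·log₂(0.21) = 0.4728
−0.23·log₂(0.23) = 0.4877
−0.22·log₂(0.22) = 0.4806
Sum ≈ 2.2674 → 2.2674 bits.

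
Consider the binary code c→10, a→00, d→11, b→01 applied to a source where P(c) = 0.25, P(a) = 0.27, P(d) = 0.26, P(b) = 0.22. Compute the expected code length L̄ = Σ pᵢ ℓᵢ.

L̄ = Σ pᵢ·ℓᵢ = 0.25·2 + 0.27·2 + 0.26·2 + 0.22·2 = 2 bits/symbol.

2 bits/symbol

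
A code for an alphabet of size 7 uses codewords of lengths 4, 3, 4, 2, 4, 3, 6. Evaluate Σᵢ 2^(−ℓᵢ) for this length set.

0.703125

With common denominator 2^6 = 64: Σ 2^(−ℓᵢ) = 4/64 + 8/64 + 4/64 + 16/64 + 4/64 + 8/64 + 1/64 = 45/64 = 0.703125.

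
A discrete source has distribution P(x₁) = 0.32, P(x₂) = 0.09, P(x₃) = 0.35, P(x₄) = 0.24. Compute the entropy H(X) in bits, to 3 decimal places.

1.863 bits

H = −Σ pᵢ log₂ pᵢ.
−0.32·log₂(0.32) = 0.5260
−0.09·log₂(0.09) = 0.3127
−0.35·log₂(0.35) = 0.5301
−0.24·log₂(0.24) = 0.4941
Sum ≈ 1.8629 → 1.863 bits.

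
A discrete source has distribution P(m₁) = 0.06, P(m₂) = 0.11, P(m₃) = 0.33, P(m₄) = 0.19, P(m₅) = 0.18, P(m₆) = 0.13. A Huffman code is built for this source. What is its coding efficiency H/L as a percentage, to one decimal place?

Entropy H = −Σ p log₂ p ≈ 2.4048 bits.
Huffman merges: 3/50+11/100→17/100; 13/100+17/100→3/10; 9/50+19/100→37/100; 3/10+33/100→63/100; 37/100+63/100→1. L = 247/100 ≈ 2.4700.
Efficiency = H/L = 2.4048/2.4700 = 97.4%.

97.4%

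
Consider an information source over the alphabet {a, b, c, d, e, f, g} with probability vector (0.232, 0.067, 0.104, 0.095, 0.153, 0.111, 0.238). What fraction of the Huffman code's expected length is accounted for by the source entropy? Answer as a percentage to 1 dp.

Entropy H = −Σ p log₂ p ≈ 2.6718 bits.
Huffman merges: 67/1000+19/200→81/500; 13/125+111/1000→43/200; 153/1000+81/500→63/200; 43/200+29/125→447/1000; 119/500+63/200→553/1000; 447/1000+553/1000→1. L = 673/250 ≈ 2.6920.
Efficiency = H/L = 2.6718/2.6920 = 99.2%.

99.2%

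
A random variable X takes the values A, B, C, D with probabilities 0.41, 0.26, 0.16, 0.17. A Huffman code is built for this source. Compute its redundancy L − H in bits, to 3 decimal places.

0.030 bits

Entropy H = −Σ p log₂ p ≈ 1.8903 bits.
Huffman merges: 4/25+17/100→33/100; 13/50+33/100→59/100; 41/100+59/100→1. L = 48/25 ≈ 1.9200.
L − H = 1.9200 − 1.8903 = 0.030 bits.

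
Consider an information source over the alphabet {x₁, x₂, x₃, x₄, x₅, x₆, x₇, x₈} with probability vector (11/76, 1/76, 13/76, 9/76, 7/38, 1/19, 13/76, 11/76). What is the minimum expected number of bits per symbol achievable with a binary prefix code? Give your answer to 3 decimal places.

Repeatedly combine the two least-probable nodes; the expected code length is the sum of the merged weights.
merge 1/76 + 1/19 → 5/76
merge 5/76 + 9/76 → 7/38
merge 11/76 + 11/76 → 11/38
merge 13/76 + 13/76 → 13/38
merge 7/38 + 7/38 → 7/19
merge 11/38 + 13/38 → 12/19
merge 7/19 + 12/19 → 1
L = 5/76 + 7/38 + 11/38 + 13/38 + 7/19 + 12/19 + 1 = 219/76 ≈ 2.882 bits/symbol.

2.882 bits/symbol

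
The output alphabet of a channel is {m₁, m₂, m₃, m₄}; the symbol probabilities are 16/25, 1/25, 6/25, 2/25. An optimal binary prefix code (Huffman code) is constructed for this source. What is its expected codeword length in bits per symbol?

1.48 bits/symbol

Repeatedly combine the two least-probable nodes; the expected code length is the sum of the merged weights.
merge 1/25 + 2/25 → 3/25
merge 3/25 + 6/25 → 9/25
merge 9/25 + 16/25 → 1
L = 3/25 + 9/25 + 1 = 37/25 = 1.48 bits/symbol.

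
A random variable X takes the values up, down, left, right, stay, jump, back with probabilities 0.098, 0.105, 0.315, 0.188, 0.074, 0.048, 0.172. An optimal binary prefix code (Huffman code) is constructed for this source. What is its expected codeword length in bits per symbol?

2.619 bits/symbol

Repeatedly combine the two least-probable nodes; the expected code length is the sum of the merged weights.
merge 6/125 + 37/500 → 61/500
merge 49/500 + 21/200 → 203/1000
merge 61/500 + 43/250 → 147/500
merge 47/250 + 203/1000 → 391/1000
merge 147/500 + 63/200 → 609/1000
merge 391/1000 + 609/1000 → 1
L = 61/500 + 203/1000 + 147/500 + 391/1000 + 609/1000 + 1 = 2619/1000 = 2.619 bits/symbol.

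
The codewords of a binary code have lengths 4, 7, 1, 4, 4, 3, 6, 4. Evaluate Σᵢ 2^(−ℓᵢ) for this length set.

With common denominator 2^7 = 128: Σ 2^(−ℓᵢ) = 8/128 + 1/128 + 64/128 + 8/128 + 8/128 + 16/128 + 2/128 + 8/128 = 115/128 = 0.8984375.

0.8984375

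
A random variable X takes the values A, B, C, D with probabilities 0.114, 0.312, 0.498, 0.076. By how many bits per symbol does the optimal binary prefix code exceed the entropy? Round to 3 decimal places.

Entropy H = −Σ p log₂ p ≈ 1.6649 bits.
Huffman merges: 19/250+57/500→19/100; 19/100+39/125→251/500; 249/500+251/500→1. L = 423/250 ≈ 1.6920.
L − H = 1.6920 − 1.6649 = 0.027 bits.

0.027 bits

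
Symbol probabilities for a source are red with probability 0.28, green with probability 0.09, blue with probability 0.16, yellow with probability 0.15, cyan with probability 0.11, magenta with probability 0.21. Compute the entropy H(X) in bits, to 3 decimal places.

2.484 bits

H = −Σ pᵢ log₂ pᵢ.
−0.28·log₂(0.28) = 0.5142
−0.09·log₂(0.09) = 0.3127
−0.16·log₂(0.16) = 0.4230
−0.15·log₂(0.15) = 0.4105
−0.11·log₂(0.11) = 0.3503
−0.21·log₂(0.21) = 0.4728
Sum ≈ 2.4835 → 2.484 bits.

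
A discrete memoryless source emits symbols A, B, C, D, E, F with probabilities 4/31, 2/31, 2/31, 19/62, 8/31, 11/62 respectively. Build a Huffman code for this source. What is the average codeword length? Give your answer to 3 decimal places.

Repeatedly combine the two least-probable nodes; the expected code length is the sum of the merged weights.
merge 2/31 + 2/31 → 4/31
merge 4/31 + 4/31 → 8/31
merge 11/62 + 8/31 → 27/62
merge 8/31 + 19/62 → 35/62
merge 27/62 + 35/62 → 1
L = 4/31 + 8/31 + 27/62 + 35/62 + 1 = 74/31 ≈ 2.387 bits/symbol.

2.387 bits/symbol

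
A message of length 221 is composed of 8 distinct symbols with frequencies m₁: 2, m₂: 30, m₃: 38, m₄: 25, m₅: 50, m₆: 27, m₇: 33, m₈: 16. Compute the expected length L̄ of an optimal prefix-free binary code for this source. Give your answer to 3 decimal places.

2.855 bits/symbol

Probabilities are the counts divided by 221.
Repeatedly combine the two least-probable nodes; the expected code length is the sum of the merged weights.
merge 2/221 + 16/221 → 18/221
merge 18/221 + 25/221 → 43/221
merge 27/221 + 30/221 → 57/221
merge 33/221 + 38/221 → 71/221
merge 43/221 + 50/221 → 93/221
merge 57/221 + 71/221 → 128/221
merge 93/221 + 128/221 → 1
L = 18/221 + 43/221 + 57/221 + 71/221 + 93/221 + 128/221 + 1 = 631/221 ≈ 2.855 bits/symbol.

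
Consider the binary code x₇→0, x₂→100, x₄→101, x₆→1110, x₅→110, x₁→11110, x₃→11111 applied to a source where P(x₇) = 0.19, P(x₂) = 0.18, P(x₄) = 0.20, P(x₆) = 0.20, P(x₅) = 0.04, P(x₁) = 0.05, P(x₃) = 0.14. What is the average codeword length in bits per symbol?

L̄ = Σ pᵢ·ℓᵢ = 0.19·1 + 0.18·3 + 0.20·3 + 0.20·4 + 0.04·3 + 0.05·5 + 0.14·5 = 3.2 bits/symbol.

3.2 bits/symbol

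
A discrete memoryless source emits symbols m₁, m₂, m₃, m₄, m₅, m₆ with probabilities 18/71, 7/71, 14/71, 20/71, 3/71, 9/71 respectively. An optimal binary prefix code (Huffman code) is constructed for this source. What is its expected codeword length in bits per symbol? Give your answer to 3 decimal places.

2.408 bits/symbol

Repeatedly combine the two least-probable nodes; the expected code length is the sum of the merged weights.
merge 3/71 + 7/71 → 10/71
merge 9/71 + 10/71 → 19/71
merge 14/71 + 18/71 → 32/71
merge 19/71 + 20/71 → 39/71
merge 32/71 + 39/71 → 1
L = 10/71 + 19/71 + 32/71 + 39/71 + 1 = 171/71 ≈ 2.408 bits/symbol.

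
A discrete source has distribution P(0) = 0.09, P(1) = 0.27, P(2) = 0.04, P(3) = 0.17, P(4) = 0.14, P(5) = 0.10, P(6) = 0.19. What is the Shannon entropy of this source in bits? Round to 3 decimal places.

H = −Σ pᵢ log₂ pᵢ.
−0.09·log₂(0.09) = 0.3127
−0.27·log₂(0.27) = 0.5100
−0.04·log₂(0.04) = 0.1858
−0.17·log₂(0.17) = 0.4346
−0.14·log₂(0.14) = 0.3971
−0.10·log₂(0.10) = 0.3322
−0.19·log₂(0.19) = 0.4552
Sum ≈ 2.6275 → 2.628 bits.

2.628 bits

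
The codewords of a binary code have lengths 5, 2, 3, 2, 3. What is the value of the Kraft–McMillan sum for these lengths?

0.78125

With common denominator 2^5 = 32: Σ 2^(−ℓᵢ) = 1/32 + 8/32 + 4/32 + 8/32 + 4/32 = 25/32 = 0.78125.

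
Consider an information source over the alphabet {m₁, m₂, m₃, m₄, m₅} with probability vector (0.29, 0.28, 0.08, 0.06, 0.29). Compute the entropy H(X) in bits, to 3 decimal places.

H = −Σ pᵢ log₂ pᵢ.
−0.29·log₂(0.29) = 0.5179
−0.28·log₂(0.28) = 0.5142
−0.08·log₂(0.08) = 0.2915
−0.06·log₂(0.06) = 0.2435
−0.29·log₂(0.29) = 0.5179
Sum ≈ 2.0851 → 2.085 bits.

2.085 bits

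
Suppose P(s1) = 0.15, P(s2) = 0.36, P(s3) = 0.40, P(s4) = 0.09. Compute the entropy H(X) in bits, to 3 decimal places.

H = −Σ pᵢ log₂ pᵢ.
−0.15·log₂(0.15) = 0.4105
−0.36·log₂(0.36) = 0.5306
−0.40·log₂(0.40) = 0.5288
−0.09·log₂(0.09) = 0.3127
Sum ≈ 1.7826 → 1.783 bits.

1.783 bits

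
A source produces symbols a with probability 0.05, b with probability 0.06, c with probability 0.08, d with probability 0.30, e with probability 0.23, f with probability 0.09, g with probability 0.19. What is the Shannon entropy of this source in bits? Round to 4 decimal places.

2.5278 bits

H = −Σ pᵢ log₂ pᵢ.
−0.05·log₂(0.05) = 0.2161
−0.06·log₂(0.06) = 0.2435
−0.08·log₂(0.08) = 0.2915
−0.30·log₂(0.30) = 0.5211
−0.23·log₂(0.23) = 0.4877
−0.09·log₂(0.09) = 0.3127
−0.19·log₂(0.19) = 0.4552
Sum ≈ 2.5278 → 2.5278 bits.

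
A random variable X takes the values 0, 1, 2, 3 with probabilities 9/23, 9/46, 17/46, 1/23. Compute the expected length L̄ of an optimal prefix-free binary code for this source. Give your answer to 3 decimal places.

1.848 bits/symbol

Repeatedly combine the two least-probable nodes; the expected code length is the sum of the merged weights.
merge 1/23 + 9/46 → 11/46
merge 11/46 + 17/46 → 14/23
merge 9/23 + 14/23 → 1
L = 11/46 + 14/23 + 1 = 85/46 ≈ 1.848 bits/symbol.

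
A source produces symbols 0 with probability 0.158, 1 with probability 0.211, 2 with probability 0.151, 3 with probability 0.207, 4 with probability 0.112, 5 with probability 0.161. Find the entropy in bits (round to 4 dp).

2.5544 bits

H = −Σ pᵢ log₂ pᵢ.
−0.158·log₂(0.158) = 0.4206
−0.211·log₂(0.211) = 0.4736
−0.151·log₂(0.151) = 0.4118
−0.207·log₂(0.207) = 0.4704
−0.112·log₂(0.112) = 0.3537
−0.161·log₂(0.161) = 0.4242
Sum ≈ 2.5544 → 2.5544 bits.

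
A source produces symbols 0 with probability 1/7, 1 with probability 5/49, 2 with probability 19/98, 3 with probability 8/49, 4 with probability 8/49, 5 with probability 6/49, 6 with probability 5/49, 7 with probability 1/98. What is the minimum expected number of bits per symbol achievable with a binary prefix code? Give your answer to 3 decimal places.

Repeatedly combine the two least-probable nodes; the expected code length is the sum of the merged weights.
merge 1/98 + 5/49 → 11/98
merge 5/49 + 11/98 → 3/14
merge 6/49 + 1/7 → 13/49
merge 8/49 + 8/49 → 16/49
merge 19/98 + 3/14 → 20/49
merge 13/49 + 16/49 → 29/49
merge 20/49 + 29/49 → 1
L = 11/98 + 3/14 + 13/49 + 16/49 + 20/49 + 29/49 + 1 = 143/49 ≈ 2.918 bits/symbol.

2.918 bits/symbol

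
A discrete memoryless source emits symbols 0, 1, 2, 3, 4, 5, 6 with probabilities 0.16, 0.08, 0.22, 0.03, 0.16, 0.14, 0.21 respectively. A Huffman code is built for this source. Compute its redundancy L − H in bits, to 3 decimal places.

Entropy H = −Σ p log₂ p ≈ 2.6398 bits.
Huffman merges: 3/100+2/25→11/100; 11/100+7/50→1/4; 4/25+4/25→8/25; 21/100+11/50→43/100; 1/4+8/25→57/100; 43/100+57/100→1. L = 67/25 ≈ 2.6800.
L − H = 2.6800 − 2.6398 = 0.040 bits.

0.040 bits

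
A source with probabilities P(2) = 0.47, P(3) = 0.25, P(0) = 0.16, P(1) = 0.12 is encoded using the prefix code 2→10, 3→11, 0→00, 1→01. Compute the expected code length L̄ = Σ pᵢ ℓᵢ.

L̄ = Σ pᵢ·ℓᵢ = 0.47·2 + 0.25·2 + 0.16·2 + 0.12·2 = 2 bits/symbol.

2 bits/symbol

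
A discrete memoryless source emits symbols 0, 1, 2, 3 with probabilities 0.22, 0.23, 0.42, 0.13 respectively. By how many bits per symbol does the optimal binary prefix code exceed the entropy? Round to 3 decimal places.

Entropy H = −Σ p log₂ p ≈ 1.8765 bits.
Huffman merges: 13/100+11/50→7/20; 23/100+7/20→29/50; 21/50+29/50→1. L = 193/100 ≈ 1.9300.
L − H = 1.9300 − 1.8765 = 0.053 bits.

0.053 bits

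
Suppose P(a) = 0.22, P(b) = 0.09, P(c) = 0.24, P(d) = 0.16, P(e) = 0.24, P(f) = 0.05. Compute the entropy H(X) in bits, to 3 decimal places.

2.421 bits

H = −Σ pᵢ log₂ pᵢ.
−0.22·log₂(0.22) = 0.4806
−0.09·log₂(0.09) = 0.3127
−0.24·log₂(0.24) = 0.4941
−0.16·log₂(0.16) = 0.4230
−0.24·log₂(0.24) = 0.4941
−0.05·log₂(0.05) = 0.2161
Sum ≈ 2.4206 → 2.421 bits.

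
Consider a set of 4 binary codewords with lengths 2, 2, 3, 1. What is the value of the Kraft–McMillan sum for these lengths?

With common denominator 2^3 = 8: Σ 2^(−ℓᵢ) = 2/8 + 2/8 + 1/8 + 4/8 = 9/8 = 1.125.

1.125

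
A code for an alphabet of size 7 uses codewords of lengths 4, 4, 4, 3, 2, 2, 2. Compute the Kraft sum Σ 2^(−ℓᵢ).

1.0625

With common denominator 2^4 = 16: Σ 2^(−ℓᵢ) = 1/16 + 1/16 + 1/16 + 2/16 + 4/16 + 4/16 + 4/16 = 17/16 = 1.0625.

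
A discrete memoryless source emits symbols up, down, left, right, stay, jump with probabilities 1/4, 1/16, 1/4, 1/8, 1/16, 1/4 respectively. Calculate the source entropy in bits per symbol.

Each probability is a power of 1/2, so log₂(1/p) is an integer.
H = Σ p·log₂(1/p) = 1/4·2 + 1/16·4 + 1/4·2 + 1/8·3 + 1/16·4 + 1/4·2 = 2.375 bits.

2.375 bits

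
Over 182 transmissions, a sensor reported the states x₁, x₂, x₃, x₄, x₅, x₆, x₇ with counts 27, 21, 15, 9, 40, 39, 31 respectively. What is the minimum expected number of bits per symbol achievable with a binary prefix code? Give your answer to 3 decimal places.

Probabilities are the counts divided by 182.
Repeatedly combine the two least-probable nodes; the expected code length is the sum of the merged weights.
merge 9/182 + 15/182 → 12/91
merge 3/26 + 12/91 → 45/182
merge 27/182 + 31/182 → 29/91
merge 3/14 + 20/91 → 79/182
merge 45/182 + 29/91 → 103/182
merge 79/182 + 103/182 → 1
L = 12/91 + 45/182 + 29/91 + 79/182 + 103/182 + 1 = 491/182 ≈ 2.698 bits/symbol.

2.698 bits/symbol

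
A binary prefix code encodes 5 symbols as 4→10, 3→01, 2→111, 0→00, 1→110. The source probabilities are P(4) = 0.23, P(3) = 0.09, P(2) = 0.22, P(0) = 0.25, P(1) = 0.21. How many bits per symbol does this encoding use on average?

L̄ = Σ pᵢ·ℓᵢ = 0.23·2 + 0.09·2 + 0.22·3 + 0.25·2 + 0.21·3 = 2.43 bits/symbol.

2.43 bits/symbol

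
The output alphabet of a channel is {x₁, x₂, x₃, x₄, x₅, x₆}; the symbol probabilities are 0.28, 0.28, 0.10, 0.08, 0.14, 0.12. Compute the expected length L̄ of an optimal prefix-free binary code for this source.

Repeatedly combine the two least-probable nodes; the expected code length is the sum of the merged weights.
merge 2/25 + 1/10 → 9/50
merge 3/25 + 7/50 → 13/50
merge 9/50 + 13/50 → 11/25
merge 7/25 + 7/25 → 14/25
merge 11/25 + 14/25 → 1
L = 9/50 + 13/50 + 11/25 + 14/25 + 1 = 61/25 = 2.44 bits/symbol.

2.44 bits/symbol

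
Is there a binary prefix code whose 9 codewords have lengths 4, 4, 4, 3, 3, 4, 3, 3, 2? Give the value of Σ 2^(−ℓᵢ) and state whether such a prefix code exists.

1; yes

With common denominator 2^4 = 16: Σ 2^(−ℓᵢ) = 1/16 + 1/16 + 1/16 + 2/16 + 2/16 + 1/16 + 2/16 + 2/16 + 4/16 = 16/16 = 1.
Kraft's inequality requires Σ ≤ 1; here Σ = 1 ≤ 1, so such a prefix code exists.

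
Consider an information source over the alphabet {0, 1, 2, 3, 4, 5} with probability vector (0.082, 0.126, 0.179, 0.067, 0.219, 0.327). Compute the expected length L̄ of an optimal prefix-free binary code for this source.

2.424 bits/symbol

Repeatedly combine the two least-probable nodes; the expected code length is the sum of the merged weights.
merge 67/1000 + 41/500 → 149/1000
merge 63/500 + 149/1000 → 11/40
merge 179/1000 + 219/1000 → 199/500
merge 11/40 + 327/1000 → 301/500
merge 199/500 + 301/500 → 1
L = 149/1000 + 11/40 + 199/500 + 301/500 + 1 = 303/125 = 2.424 bits/symbol.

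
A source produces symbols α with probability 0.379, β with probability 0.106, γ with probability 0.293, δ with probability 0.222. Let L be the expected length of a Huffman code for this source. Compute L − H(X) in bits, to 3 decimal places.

Entropy H = −Σ p log₂ p ≈ 1.8747 bits.
Huffman merges: 53/500+111/500→41/125; 293/1000+41/125→621/1000; 379/1000+621/1000→1. L = 1949/1000 ≈ 1.9490.
L − H = 1.9490 − 1.8747 = 0.074 bits.

0.074 bits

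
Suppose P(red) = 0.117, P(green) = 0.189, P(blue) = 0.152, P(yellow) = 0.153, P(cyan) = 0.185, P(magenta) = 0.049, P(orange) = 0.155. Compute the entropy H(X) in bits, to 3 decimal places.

2.724 bits

H = −Σ pᵢ log₂ pᵢ.
−0.117·log₂(0.117) = 0.3622
−0.189·log₂(0.189) = 0.4543
−0.152·log₂(0.152) = 0.4131
−0.153·log₂(0.153) = 0.4144
−0.185·log₂(0.185) = 0.4504
−0.049·log₂(0.049) = 0.2132
−0.155·log₂(0.155) = 0.4169
Sum ≈ 2.7244 → 2.724 bits.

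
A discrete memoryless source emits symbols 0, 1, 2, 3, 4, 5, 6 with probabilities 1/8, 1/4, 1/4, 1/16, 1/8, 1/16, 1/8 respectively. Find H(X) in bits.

2.625 bits

Each probability is a power of 1/2, so log₂(1/p) is an integer.
H = Σ p·log₂(1/p) = 1/8·3 + 1/4·2 + 1/4·2 + 1/16·4 + 1/8·3 + 1/16·4 + 1/8·3 = 2.625 bits.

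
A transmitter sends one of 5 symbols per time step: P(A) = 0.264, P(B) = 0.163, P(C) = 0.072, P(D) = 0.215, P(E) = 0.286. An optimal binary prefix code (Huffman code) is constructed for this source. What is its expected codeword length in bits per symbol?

2.235 bits/symbol

Repeatedly combine the two least-probable nodes; the expected code length is the sum of the merged weights.
merge 9/125 + 163/1000 → 47/200
merge 43/200 + 47/200 → 9/20
merge 33/125 + 143/500 → 11/20
merge 9/20 + 11/20 → 1
L = 47/200 + 9/20 + 11/20 + 1 = 447/200 = 2.235 bits/symbol.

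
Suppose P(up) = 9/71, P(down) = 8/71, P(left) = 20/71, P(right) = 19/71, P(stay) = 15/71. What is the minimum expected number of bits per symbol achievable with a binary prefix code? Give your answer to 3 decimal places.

Repeatedly combine the two least-probable nodes; the expected code length is the sum of the merged weights.
merge 8/71 + 9/71 → 17/71
merge 15/71 + 17/71 → 32/71
merge 19/71 + 20/71 → 39/71
merge 32/71 + 39/71 → 1
L = 17/71 + 32/71 + 39/71 + 1 = 159/71 ≈ 2.239 bits/symbol.

2.239 bits/symbol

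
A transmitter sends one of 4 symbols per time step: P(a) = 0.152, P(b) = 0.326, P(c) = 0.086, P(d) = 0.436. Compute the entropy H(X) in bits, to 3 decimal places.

1.767 bits

H = −Σ pᵢ log₂ pᵢ.
−0.152·log₂(0.152) = 0.4131
−0.326·log₂(0.326) = 0.5272
−0.086·log₂(0.086) = 0.3044
−0.436·log₂(0.436) = 0.5222
Sum ≈ 1.7668 → 1.767 bits.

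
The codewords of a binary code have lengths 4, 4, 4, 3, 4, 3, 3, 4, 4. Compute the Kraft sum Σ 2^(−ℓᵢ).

With common denominator 2^4 = 16: Σ 2^(−ℓᵢ) = 1/16 + 1/16 + 1/16 + 2/16 + 1/16 + 2/16 + 2/16 + 1/16 + 1/16 = 12/16 = 0.75.

0.75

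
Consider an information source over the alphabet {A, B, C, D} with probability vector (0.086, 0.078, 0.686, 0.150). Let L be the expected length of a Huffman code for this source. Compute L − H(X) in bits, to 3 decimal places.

Entropy H = −Σ p log₂ p ≈ 1.3750 bits.
Huffman merges: 39/500+43/500→41/250; 3/20+41/250→157/500; 157/500+343/500→1. L = 739/500 ≈ 1.4780.
L − H = 1.4780 − 1.3750 = 0.103 bits.

0.103 bits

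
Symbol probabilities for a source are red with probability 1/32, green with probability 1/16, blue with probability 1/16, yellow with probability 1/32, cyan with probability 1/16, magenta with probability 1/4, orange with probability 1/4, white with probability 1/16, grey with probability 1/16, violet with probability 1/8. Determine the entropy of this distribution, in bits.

2.9375 bits

Each probability is a power of 1/2, so log₂(1/p) is an integer.
H = Σ p·log₂(1/p) = 1/32·5 + 1/16·4 + 1/16·4 + 1/32·5 + 1/16·4 + 1/4·2 + 1/4·2 + 1/16·4 + 1/16·4 + 1/8·3 = 2.9375 bits.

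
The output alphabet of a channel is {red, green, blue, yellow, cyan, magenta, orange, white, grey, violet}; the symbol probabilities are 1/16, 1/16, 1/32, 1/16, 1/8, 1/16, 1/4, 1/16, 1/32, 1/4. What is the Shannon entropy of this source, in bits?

2.9375 bits

Each probability is a power of 1/2, so log₂(1/p) is an integer.
H = Σ p·log₂(1/p) = 1/16·4 + 1/16·4 + 1/32·5 + 1/16·4 + 1/8·3 + 1/16·4 + 1/4·2 + 1/16·4 + 1/32·5 + 1/4·2 = 2.9375 bits.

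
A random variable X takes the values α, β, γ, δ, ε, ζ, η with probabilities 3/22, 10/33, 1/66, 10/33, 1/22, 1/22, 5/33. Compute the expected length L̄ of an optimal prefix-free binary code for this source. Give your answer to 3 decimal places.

Repeatedly combine the two least-probable nodes; the expected code length is the sum of the merged weights.
merge 1/66 + 1/22 → 2/33
merge 1/22 + 2/33 → 7/66
merge 7/66 + 3/22 → 8/33
merge 5/33 + 8/33 → 13/33
merge 10/33 + 10/33 → 20/33
merge 13/33 + 20/33 → 1
L = 2/33 + 7/66 + 8/33 + 13/33 + 20/33 + 1 = 53/22 ≈ 2.409 bits/symbol.

2.409 bits/symbol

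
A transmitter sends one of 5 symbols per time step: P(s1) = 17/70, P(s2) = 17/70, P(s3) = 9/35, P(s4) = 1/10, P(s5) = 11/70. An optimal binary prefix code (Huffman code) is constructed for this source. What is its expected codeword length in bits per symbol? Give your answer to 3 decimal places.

Repeatedly combine the two least-probable nodes; the expected code length is the sum of the merged weights.
merge 1/10 + 11/70 → 9/35
merge 17/70 + 17/70 → 17/35
merge 9/35 + 9/35 → 18/35
merge 17/35 + 18/35 → 1
L = 9/35 + 17/35 + 18/35 + 1 = 79/35 ≈ 2.257 bits/symbol.

2.257 bits/symbol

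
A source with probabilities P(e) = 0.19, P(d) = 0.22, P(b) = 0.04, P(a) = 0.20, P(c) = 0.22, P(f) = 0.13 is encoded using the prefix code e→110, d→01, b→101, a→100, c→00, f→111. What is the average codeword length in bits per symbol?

L̄ = Σ pᵢ·ℓᵢ = 0.19·3 + 0.22·2 + 0.04·3 + 0.20·3 + 0.22·2 + 0.13·3 = 2.56 bits/symbol.

2.56 bits/symbol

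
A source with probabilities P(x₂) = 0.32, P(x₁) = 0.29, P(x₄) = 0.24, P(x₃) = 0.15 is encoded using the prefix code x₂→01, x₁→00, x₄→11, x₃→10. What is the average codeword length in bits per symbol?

2 bits/symbol

L̄ = Σ pᵢ·ℓᵢ = 0.32·2 + 0.29·2 + 0.24·2 + 0.15·2 = 2 bits/symbol.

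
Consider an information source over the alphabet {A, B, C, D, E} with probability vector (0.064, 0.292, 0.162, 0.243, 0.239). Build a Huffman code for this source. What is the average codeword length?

Repeatedly combine the two least-probable nodes; the expected code length is the sum of the merged weights.
merge 8/125 + 81/500 → 113/500
merge 113/500 + 239/1000 → 93/200
merge 243/1000 + 73/250 → 107/200
merge 93/200 + 107/200 → 1
L = 113/500 + 93/200 + 107/200 + 1 = 1113/500 = 2.226 bits/symbol.

2.226 bits/symbol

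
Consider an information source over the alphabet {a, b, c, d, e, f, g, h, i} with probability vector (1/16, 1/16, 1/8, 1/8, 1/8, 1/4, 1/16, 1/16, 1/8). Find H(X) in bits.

Each probability is a power of 1/2, so log₂(1/p) is an integer.
H = Σ p·log₂(1/p) = 1/16·4 + 1/16·4 + 1/8·3 + 1/8·3 + 1/8·3 + 1/4·2 + 1/16·4 + 1/16·4 + 1/8·3 = 3 bits.

3 bits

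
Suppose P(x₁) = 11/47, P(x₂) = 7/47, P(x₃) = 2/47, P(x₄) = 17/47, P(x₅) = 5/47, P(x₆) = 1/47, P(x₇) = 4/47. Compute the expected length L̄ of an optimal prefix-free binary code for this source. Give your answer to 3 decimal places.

Repeatedly combine the two least-probable nodes; the expected code length is the sum of the merged weights.
merge 1/47 + 2/47 → 3/47
merge 3/47 + 4/47 → 7/47
merge 5/47 + 7/47 → 12/47
merge 7/47 + 11/47 → 18/47
merge 12/47 + 17/47 → 29/47
merge 18/47 + 29/47 → 1
L = 3/47 + 7/47 + 12/47 + 18/47 + 29/47 + 1 = 116/47 ≈ 2.468 bits/symbol.

2.468 bits/symbol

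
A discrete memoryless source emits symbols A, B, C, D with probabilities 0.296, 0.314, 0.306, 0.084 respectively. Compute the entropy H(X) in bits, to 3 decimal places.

1.868 bits

H = −Σ pᵢ log₂ pᵢ.
−0.296·log₂(0.296) = 0.5199
−0.314·log₂(0.314) = 0.5247
−0.306·log₂(0.306) = 0.5228
−0.084·log₂(0.084) = 0.3002
Sum ≈ 1.8676 → 1.868 bits.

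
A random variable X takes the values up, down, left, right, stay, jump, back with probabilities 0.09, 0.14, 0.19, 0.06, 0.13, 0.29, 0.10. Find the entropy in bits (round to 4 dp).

2.6413 bits

H = −Σ pᵢ log₂ pᵢ.
−0.09·log₂(0.09) = 0.3127
−0.14·log₂(0.14) = 0.3971
−0.19·log₂(0.19) = 0.4552
−0.06·log₂(0.06) = 0.2435
−0.13·log₂(0.13) = 0.3826
−0.29·log₂(0.29) = 0.5179
−0.10·log₂(0.10) = 0.3322
Sum ≈ 2.6413 → 2.6413 bits.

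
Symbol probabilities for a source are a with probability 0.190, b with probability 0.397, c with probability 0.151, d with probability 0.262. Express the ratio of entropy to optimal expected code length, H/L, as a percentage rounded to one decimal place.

Entropy H = −Σ p log₂ p ≈ 1.9025 bits.
Huffman merges: 151/1000+19/100→341/1000; 131/500+341/1000→603/1000; 397/1000+603/1000→1. L = 243/125 ≈ 1.9440.
Efficiency = H/L = 1.9025/1.9440 = 97.9%.

97.9%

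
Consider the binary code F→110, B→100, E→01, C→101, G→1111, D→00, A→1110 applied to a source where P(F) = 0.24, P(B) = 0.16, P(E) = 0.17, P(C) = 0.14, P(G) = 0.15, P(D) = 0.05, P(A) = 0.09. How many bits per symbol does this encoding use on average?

L̄ = Σ pᵢ·ℓᵢ = 0.24·3 + 0.16·3 + 0.17·2 + 0.14·3 + 0.15·4 + 0.05·2 + 0.09·4 = 3.02 bits/symbol.

3.02 bits/symbol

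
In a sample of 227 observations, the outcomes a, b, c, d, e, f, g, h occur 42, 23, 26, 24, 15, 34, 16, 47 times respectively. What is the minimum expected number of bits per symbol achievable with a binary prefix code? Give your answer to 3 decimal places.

2.930 bits/symbol

Probabilities are the counts divided by 227.
Repeatedly combine the two least-probable nodes; the expected code length is the sum of the merged weights.
merge 15/227 + 16/227 → 31/227
merge 23/227 + 24/227 → 47/227
merge 26/227 + 31/227 → 57/227
merge 34/227 + 42/227 → 76/227
merge 47/227 + 47/227 → 94/227
merge 57/227 + 76/227 → 133/227
merge 94/227 + 133/227 → 1
L = 31/227 + 47/227 + 57/227 + 76/227 + 94/227 + 133/227 + 1 = 665/227 ≈ 2.930 bits/symbol.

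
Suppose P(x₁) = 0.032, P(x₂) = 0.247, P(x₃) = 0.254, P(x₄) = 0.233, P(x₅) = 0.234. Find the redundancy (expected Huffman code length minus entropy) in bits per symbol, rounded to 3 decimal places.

0.126 bits

Entropy H = −Σ p log₂ p ≈ 2.1394 bits.
Huffman merges: 4/125+233/1000→53/200; 117/500+247/1000→481/1000; 127/500+53/200→519/1000; 481/1000+519/1000→1. L = 453/200 ≈ 2.2650.
L − H = 2.2650 − 2.1394 = 0.126 bits.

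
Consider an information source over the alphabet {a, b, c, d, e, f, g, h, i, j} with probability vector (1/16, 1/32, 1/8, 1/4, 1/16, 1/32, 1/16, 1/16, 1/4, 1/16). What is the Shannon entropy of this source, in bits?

2.9375 bits

Each probability is a power of 1/2, so log₂(1/p) is an integer.
H = Σ p·log₂(1/p) = 1/16·4 + 1/32·5 + 1/8·3 + 1/4·2 + 1/16·4 + 1/32·5 + 1/16·4 + 1/16·4 + 1/4·2 + 1/16·4 = 2.9375 bits.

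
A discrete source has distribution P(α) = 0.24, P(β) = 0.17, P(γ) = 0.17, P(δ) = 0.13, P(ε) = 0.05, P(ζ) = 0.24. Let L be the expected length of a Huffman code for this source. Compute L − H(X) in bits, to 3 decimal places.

0.064 bits

Entropy H = −Σ p log₂ p ≈ 2.4562 bits.
Huffman merges: 1/20+13/100→9/50; 17/100+17/100→17/50; 9/50+6/25→21/50; 6/25+17/50→29/50; 21/50+29/50→1. L = 63/25 ≈ 2.5200.
L − H = 2.5200 − 2.4562 = 0.064 bits.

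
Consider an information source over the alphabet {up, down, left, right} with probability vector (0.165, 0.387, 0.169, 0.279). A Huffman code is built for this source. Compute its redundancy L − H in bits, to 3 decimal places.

Entropy H = −Σ p log₂ p ≈ 1.9062 bits.
Huffman merges: 33/200+169/1000→167/500; 279/1000+167/500→613/1000; 387/1000+613/1000→1. L = 1947/1000 ≈ 1.9470.
L − H = 1.9470 − 1.9062 = 0.041 bits.

0.041 bits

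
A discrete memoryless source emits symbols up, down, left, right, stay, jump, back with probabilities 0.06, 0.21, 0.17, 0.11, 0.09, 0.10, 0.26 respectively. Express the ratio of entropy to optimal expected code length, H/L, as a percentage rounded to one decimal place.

98.9%

Entropy H = −Σ p log₂ p ≈ 2.6514 bits.
Huffman merges: 3/50+9/100→3/20; 1/10+11/100→21/100; 3/20+17/100→8/25; 21/100+21/100→21/50; 13/50+8/25→29/50; 21/50+29/50→1. L = 67/25 ≈ 2.6800.
Efficiency = H/L = 2.6514/2.6800 = 98.9%.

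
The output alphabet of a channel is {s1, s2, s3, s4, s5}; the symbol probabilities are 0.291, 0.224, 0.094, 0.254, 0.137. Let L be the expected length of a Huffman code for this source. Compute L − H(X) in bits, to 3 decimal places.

Entropy H = −Σ p log₂ p ≈ 2.2175 bits.
Huffman merges: 47/500+137/1000→231/1000; 28/125+231/1000→91/200; 127/500+291/1000→109/200; 91/200+109/200→1. L = 2231/1000 ≈ 2.2310.
L − H = 2.2310 − 2.2175 = 0.014 bits.

0.014 bits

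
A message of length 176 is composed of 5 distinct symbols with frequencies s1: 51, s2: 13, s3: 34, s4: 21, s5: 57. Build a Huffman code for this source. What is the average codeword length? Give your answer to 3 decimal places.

Probabilities are the counts divided by 176.
Repeatedly combine the two least-probable nodes; the expected code length is the sum of the merged weights.
merge 13/176 + 21/176 → 17/88
merge 17/88 + 17/88 → 17/44
merge 51/176 + 57/176 → 27/44
merge 17/44 + 27/44 → 1
L = 17/88 + 17/44 + 27/44 + 1 = 193/88 ≈ 2.193 bits/symbol.

2.193 bits/symbol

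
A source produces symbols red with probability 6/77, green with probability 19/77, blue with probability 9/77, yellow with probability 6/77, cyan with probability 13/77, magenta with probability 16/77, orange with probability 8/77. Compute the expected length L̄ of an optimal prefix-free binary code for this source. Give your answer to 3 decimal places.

2.701 bits/symbol

Repeatedly combine the two least-probable nodes; the expected code length is the sum of the merged weights.
merge 6/77 + 6/77 → 12/77
merge 8/77 + 9/77 → 17/77
merge 12/77 + 13/77 → 25/77
merge 16/77 + 17/77 → 3/7
merge 19/77 + 25/77 → 4/7
merge 3/7 + 4/7 → 1
L = 12/77 + 17/77 + 25/77 + 3/7 + 4/7 + 1 = 208/77 ≈ 2.701 bits/symbol.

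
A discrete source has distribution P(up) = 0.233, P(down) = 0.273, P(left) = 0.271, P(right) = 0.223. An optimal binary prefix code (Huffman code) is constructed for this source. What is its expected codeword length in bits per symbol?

Repeatedly combine the two least-probable nodes; the expected code length is the sum of the merged weights.
merge 223/1000 + 233/1000 → 57/125
merge 271/1000 + 273/1000 → 68/125
merge 57/125 + 68/125 → 1
L = 57/125 + 68/125 + 1 = 2 bits/symbol.

2 bits/symbol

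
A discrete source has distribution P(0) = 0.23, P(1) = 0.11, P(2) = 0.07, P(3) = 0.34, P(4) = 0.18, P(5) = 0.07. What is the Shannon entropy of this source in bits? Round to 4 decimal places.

2.3495 bits

H = −Σ pᵢ log₂ pᵢ.
−0.23·log₂(0.23) = 0.4877
−0.11·log₂(0.11) = 0.3503
−0.07·log₂(0.07) = 0.2686
−0.34·log₂(0.34) = 0.5292
−0.18·log₂(0.18) = 0.4453
−0.07·log₂(0.07) = 0.2686
Sum ≈ 2.3495 → 2.3495 bits.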